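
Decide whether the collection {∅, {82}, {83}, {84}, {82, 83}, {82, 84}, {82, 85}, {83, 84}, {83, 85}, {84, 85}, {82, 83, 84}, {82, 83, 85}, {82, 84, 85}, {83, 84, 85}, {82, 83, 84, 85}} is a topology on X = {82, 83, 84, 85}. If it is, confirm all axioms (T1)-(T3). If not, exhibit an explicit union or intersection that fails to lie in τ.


τ is NOT a topology on X.

Axiom (T1): ∅ ∈ τ? Yes; X ∈ τ? Yes.
Axiom (T2/T3): check pairwise unions and intersections of members of τ.
Counterexample for (T3): {82, 85} ∩ {83, 85} = {85} ∉ τ. Therefore τ is NOT a topology.


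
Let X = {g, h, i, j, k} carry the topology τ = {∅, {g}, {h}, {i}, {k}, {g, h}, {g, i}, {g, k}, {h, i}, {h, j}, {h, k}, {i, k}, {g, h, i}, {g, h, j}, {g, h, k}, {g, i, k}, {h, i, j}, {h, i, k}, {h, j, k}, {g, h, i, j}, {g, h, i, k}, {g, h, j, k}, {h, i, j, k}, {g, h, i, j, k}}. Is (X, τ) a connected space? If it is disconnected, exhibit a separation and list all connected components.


(X, τ) is disconnected; components = [{g}, {i}, {k}, {h, j}].

Find clopen sets (U ∈ τ with X ∖ U ∈ τ):
  U = ∅, X ∖ U = {g, h, i, j, k} — both open, so U is clopen.
  U = {g}, X ∖ U = {h, i, j, k} — both open, so U is clopen.
  U = {i}, X ∖ U = {g, h, j, k} — both open, so U is clopen.
  U = {k}, X ∖ U = {g, h, i, j} — both open, so U is clopen.
  U = {g, i}, X ∖ U = {h, j, k} — both open, so U is clopen.
  U = {g, k}, X ∖ U = {h, i, j} — both open, so U is clopen.
  U = {h, j}, X ∖ U = {g, i, k} — both open, so U is clopen.
  U = {i, k}, X ∖ U = {g, h, j} — both open, so U is clopen.
  U = {g, h, j}, X ∖ U = {i, k} — both open, so U is clopen.
  U = {g, i, k}, X ∖ U = {h, j} — both open, so U is clopen.
  U = {h, i, j}, X ∖ U = {g, k} — both open, so U is clopen.
  U = {h, j, k}, X ∖ U = {g, i} — both open, so U is clopen.
  U = {g, h, i, j}, X ∖ U = {k} — both open, so U is clopen.
  U = {g, h, j, k}, X ∖ U = {i} — both open, so U is clopen.
  U = {h, i, j, k}, X ∖ U = {g} — both open, so U is clopen.
  U = {g, h, i, j, k}, X ∖ U = ∅ — both open, so U is clopen.
Nontrivial clopen(s) exist: e.g. {h, i, j}. So (X, τ) is disconnected.
Compute connected components by grouping points that agree on all clopens:
  component: {g}
  component: {i}
  component: {k}
  component: {h, j}


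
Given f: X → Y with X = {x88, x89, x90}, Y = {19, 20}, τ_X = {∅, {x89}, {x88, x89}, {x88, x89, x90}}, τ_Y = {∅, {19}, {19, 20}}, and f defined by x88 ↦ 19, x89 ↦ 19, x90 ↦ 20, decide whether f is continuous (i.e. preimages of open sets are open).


f IS continuous.

Compute f^{-1}(U) for each U ∈ τ_Y:
  U = ∅: f^{-1}(U) = ∅ ∈ τ_X ✓.
  U = {19}: f^{-1}(U) = {x88, x89} ∈ τ_X ✓.
  U = {19, 20}: f^{-1}(U) = {x88, x89, x90} ∈ τ_X ✓.
Every preimage lies in τ_X, so f IS continuous.


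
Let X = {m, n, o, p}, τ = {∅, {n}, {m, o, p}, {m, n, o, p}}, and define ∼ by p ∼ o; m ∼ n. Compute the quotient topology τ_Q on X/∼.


X/∼ = {[m=n], [o=p]}; |τ_Q| = 2.

Equivalence classes: [m=n], [o=p].
Quotient map π: X → X/∼ sends m ↦ [m=n], n ↦ [m=n], o ↦ [o=p], p ↦ [o=p].
For each subset V ⊆ X/∼, compute π^{-1}(V) ⊆ X and check whether π^{-1}(V) ∈ τ. V is open in τ_Q iff π^{-1}(V) ∈ τ.
  V = {}: π^{-1}(V) = ∅ ∈ τ ✓.
  V = {[m=n]}: π^{-1}(V) = {m, n} ∉ τ ✗.
  V = {[o=p]}: π^{-1}(V) = {o, p} ∉ τ ✗.
  V = {[m=n], [o=p]}: π^{-1}(V) = {m, n, o, p} ∈ τ ✓.
Open sets in the quotient: τ_Q = {{}, {[m=n], [o=p]}} (2 elements).


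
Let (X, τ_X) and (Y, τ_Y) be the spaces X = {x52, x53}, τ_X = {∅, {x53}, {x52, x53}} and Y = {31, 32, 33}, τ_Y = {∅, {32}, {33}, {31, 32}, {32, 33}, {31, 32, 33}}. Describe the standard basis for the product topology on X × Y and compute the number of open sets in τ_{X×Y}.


Basis B = {∅ × ∅, {x53} × {32}, {x53} × {33}, {x52, x53} × {32}, {x52, x53} × {33}, {x53} × {31, 32}, {x53} × {32, 33}, {x53} × {31, 32, 33}, {x52, x53} × {31, 32}, {x52, x53} × {32, 33}, {x52, x53} × {31, 32, 33}}; |τ_{X×Y}| = 18.

Enumerate products U × V with U ∈ τ_X, V ∈ τ_Y (deduplicated):
  ∅ × ∅ = {} (∅)
  {x53} × {32} = {(x53,32)}
  {x53} × {33} = {(x53,33)}
  {x52, x53} × {32} = {(x52,32), (x53,32)}
  {x52, x53} × {33} = {(x52,33), (x53,33)}
  {x53} × {31, 32} = {(x53,31), (x53,32)}
  {x53} × {32, 33} = {(x53,32), (x53,33)}
  {x53} × {31, 32, 33} = {(x53,31), (x53,32), (x53,33)}
  {x52, x53} × {31, 32} = {(x52,31), (x52,32), (x53,31), (x53,32)}
  {x52, x53} × {32, 33} = {(x52,32), (x52,33), (x53,32), (x53,33)}
  {x52, x53} × {31, 32, 33} = {(x52,31), (x52,32), (x52,33), (x53,31), (x53,32), (x53,33)}
These 11 distinct sets form the basis B.
Close under arbitrary unions to get τ_{X×Y}; counting gives |τ_{X×Y}| = 18.


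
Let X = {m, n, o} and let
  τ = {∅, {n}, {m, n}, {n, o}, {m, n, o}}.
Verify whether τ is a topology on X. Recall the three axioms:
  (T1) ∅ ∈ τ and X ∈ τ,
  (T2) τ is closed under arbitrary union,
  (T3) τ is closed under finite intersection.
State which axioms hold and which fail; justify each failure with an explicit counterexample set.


τ IS a topology on X.

Axiom (T1): ∅ ∈ τ? Yes; X ∈ τ? Yes.
Axiom (T2/T3): check pairwise unions and intersections of members of τ.
All pairwise intersections and unions checked — each lies in τ. Therefore τ satisfies (T1), (T2), (T3): it IS a topology on X.


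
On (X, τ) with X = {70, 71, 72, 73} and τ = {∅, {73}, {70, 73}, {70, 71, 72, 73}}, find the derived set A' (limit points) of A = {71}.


A' = {72}

For each x ∈ X, list the open sets U ∈ τ with x ∈ U, then check whether U ∩ (A ∖ {x}) ≠ ∅ for every such U.
  x = 70: open {70, 73} ∋ x has {70, 73} ∩ (A ∖ {70}) = ∅, so x is NOT a limit point.
  x = 71: open {70, 71, 72, 73} ∋ x has {70, 71, 72, 73} ∩ (A ∖ {71}) = ∅, so x is NOT a limit point.
  x = 72: opens ∋ x are {70, 71, 72, 73}; each meets A ∖ {72}, so x IS a limit point.
  x = 73: open {73} ∋ x has {73} ∩ (A ∖ {73}) = ∅, so x is NOT a limit point.
Collecting: A' = {72}.


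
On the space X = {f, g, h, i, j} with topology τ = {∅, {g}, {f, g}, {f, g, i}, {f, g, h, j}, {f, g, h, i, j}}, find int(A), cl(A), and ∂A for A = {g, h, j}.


int(A) = {g}, cl(A) = {f, g, h, i, j}, ∂A = {f, h, i, j}.

Closed sets in (X, τ) are complements of opens:
  closed(X, τ) = {∅, {i}, {h, j}, {h, i, j}, {f, h, i, j}, {f, g, h, i, j}}.
int(A) = ⋃ {U ∈ τ : U ⊆ A}. Opens contained in A: ∅, {g}.
Taking the union of these: int(A) = {g}.
cl(A) = ⋂ {C closed : A ⊆ C}. Closed sets containing A: {f, g, h, i, j}.
Intersecting these: cl(A) = {f, g, h, i, j}.
∂A = cl(A) ∖ int(A) = {f, g, h, i, j} ∖ {g} = {f, h, i, j}.


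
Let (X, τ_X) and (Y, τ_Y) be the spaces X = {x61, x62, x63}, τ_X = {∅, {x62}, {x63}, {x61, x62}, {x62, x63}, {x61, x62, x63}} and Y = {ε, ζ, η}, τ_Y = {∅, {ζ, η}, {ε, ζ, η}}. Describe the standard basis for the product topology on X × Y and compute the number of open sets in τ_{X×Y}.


Basis B = {∅ × ∅, {x62} × {ζ, η}, {x63} × {ζ, η}, {x62} × {ε, ζ, η}, {x63} × {ε, ζ, η}, {x61, x62} × {ζ, η}, {x62, x63} × {ζ, η}, {x61, x62} × {ε, ζ, η}, {x61, x62, x63} × {ζ, η}, {x62, x63} × {ε, ζ, η}, {x61, x62, x63} × {ε, ζ, η}}; |τ_{X×Y}| = 18.

Enumerate products U × V with U ∈ τ_X, V ∈ τ_Y (deduplicated):
  ∅ × ∅ = {} (∅)
  {x62} × {ζ, η} = {(x62,ζ), (x62,η)}
  {x63} × {ζ, η} = {(x63,ζ), (x63,η)}
  {x62} × {ε, ζ, η} = {(x62,ε), (x62,ζ), (x62,η)}
  {x63} × {ε, ζ, η} = {(x63,ε), (x63,ζ), (x63,η)}
  {x61, x62} × {ζ, η} = {(x61,ζ), (x61,η), (x62,ζ), (x62,η)}
  {x62, x63} × {ζ, η} = {(x62,ζ), (x62,η), (x63,ζ), (x63,η)}
  {x61, x62} × {ε, ζ, η} = {(x61,ε), (x61,ζ), (x61,η), (x62,ε), (x62,ζ), (x62,η)}
  {x61, x62, x63} × {ζ, η} = {(x61,ζ), (x61,η), (x62,ζ), (x62,η), (x63,ζ), (x63,η)}
  {x62, x63} × {ε, ζ, η} = {(x62,ε), (x62,ζ), (x62,η), (x63,ε), (x63,ζ), (x63,η)}
  {x61, x62, x63} × {ε, ζ, η} = {(x61,ε), (x61,ζ), (x61,η), (x62,ε), (x62,ζ), (x62,η), (x63,ε), (x63,ζ), (x63,η)}
These 11 distinct sets form the basis B.
Close under arbitrary unions to get τ_{X×Y}; counting gives |τ_{X×Y}| = 18.


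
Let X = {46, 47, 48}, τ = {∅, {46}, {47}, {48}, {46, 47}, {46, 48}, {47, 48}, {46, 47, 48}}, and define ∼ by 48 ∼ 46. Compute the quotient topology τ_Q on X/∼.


X/∼ = {[46=48], [47]}; |τ_Q| = 4.

Equivalence classes: [46=48], [47].
Quotient map π: X → X/∼ sends 46 ↦ [46=48], 47 ↦ [47], 48 ↦ [46=48].
For each subset V ⊆ X/∼, compute π^{-1}(V) ⊆ X and check whether π^{-1}(V) ∈ τ. V is open in τ_Q iff π^{-1}(V) ∈ τ.
  V = {}: π^{-1}(V) = ∅ ∈ τ ✓.
  V = {[46=48]}: π^{-1}(V) = {46, 48} ∈ τ ✓.
  V = {[47]}: π^{-1}(V) = {47} ∈ τ ✓.
  V = {[46=48], [47]}: π^{-1}(V) = {46, 47, 48} ∈ τ ✓.
Open sets in the quotient: τ_Q = {{}, {[46=48]}, {[47]}, {[46=48], [47]}} (4 elements).


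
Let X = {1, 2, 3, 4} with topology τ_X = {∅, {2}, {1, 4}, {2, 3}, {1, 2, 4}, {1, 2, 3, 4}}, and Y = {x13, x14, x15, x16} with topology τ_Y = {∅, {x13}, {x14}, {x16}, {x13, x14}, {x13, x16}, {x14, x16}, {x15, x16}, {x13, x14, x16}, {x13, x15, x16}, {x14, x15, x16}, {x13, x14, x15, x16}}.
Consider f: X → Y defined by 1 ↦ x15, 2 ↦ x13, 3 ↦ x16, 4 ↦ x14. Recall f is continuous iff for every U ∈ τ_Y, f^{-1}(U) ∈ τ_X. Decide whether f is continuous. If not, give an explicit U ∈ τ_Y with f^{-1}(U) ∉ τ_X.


f is NOT continuous.

Compute f^{-1}(U) for each U ∈ τ_Y:
  U = ∅: f^{-1}(U) = ∅ ∈ τ_X ✓.
  U = {x13}: f^{-1}(U) = {2} ∈ τ_X ✓.
  U = {x14}: f^{-1}(U) = {4} ∉ τ_X ✗.
  U = {x16}: f^{-1}(U) = {3} ∉ τ_X ✗.
  U = {x13, x14}: f^{-1}(U) = {2, 4} ∉ τ_X ✗.
  U = {x13, x16}: f^{-1}(U) = {2, 3} ∈ τ_X ✓.
  U = {x14, x16}: f^{-1}(U) = {3, 4} ∉ τ_X ✗.
  U = {x15, x16}: f^{-1}(U) = {1, 3} ∉ τ_X ✗.
  U = {x13, x14, x16}: f^{-1}(U) = {2, 3, 4} ∉ τ_X ✗.
  U = {x13, x15, x16}: f^{-1}(U) = {1, 2, 3} ∉ τ_X ✗.
  U = {x14, x15, x16}: f^{-1}(U) = {1, 3, 4} ∉ τ_X ✗.
  U = {x13, x14, x15, x16}: f^{-1}(U) = {1, 2, 3, 4} ∈ τ_X ✓.
Found U = {x14} with f^{-1}(U) = {4} not in τ_X. Therefore f is NOT continuous.


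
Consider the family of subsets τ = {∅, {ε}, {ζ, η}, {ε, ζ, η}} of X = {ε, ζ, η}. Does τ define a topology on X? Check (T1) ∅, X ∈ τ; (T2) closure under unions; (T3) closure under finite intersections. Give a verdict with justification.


τ IS a topology on X.

Axiom (T1): ∅ ∈ τ? Yes; X ∈ τ? Yes.
Axiom (T2/T3): check pairwise unions and intersections of members of τ.
All pairwise intersections and unions checked — each lies in τ. Therefore τ satisfies (T1), (T2), (T3): it IS a topology on X.


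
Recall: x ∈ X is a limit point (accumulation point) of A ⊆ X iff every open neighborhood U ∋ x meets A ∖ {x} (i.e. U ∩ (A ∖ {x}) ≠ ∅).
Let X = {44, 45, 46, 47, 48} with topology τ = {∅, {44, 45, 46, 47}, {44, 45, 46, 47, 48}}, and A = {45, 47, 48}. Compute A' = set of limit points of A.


A' = {44, 45, 46, 47, 48}

For each x ∈ X, list the open sets U ∈ τ with x ∈ U, then check whether U ∩ (A ∖ {x}) ≠ ∅ for every such U.
  x = 44: opens ∋ x are {44, 45, 46, 47}, {44, 45, 46, 47, 48}; each meets A ∖ {44}, so x IS a limit point.
  x = 45: opens ∋ x are {44, 45, 46, 47}, {44, 45, 46, 47, 48}; each meets A ∖ {45}, so x IS a limit point.
  x = 46: opens ∋ x are {44, 45, 46, 47}, {44, 45, 46, 47, 48}; each meets A ∖ {46}, so x IS a limit point.
  x = 47: opens ∋ x are {44, 45, 46, 47}, {44, 45, 46, 47, 48}; each meets A ∖ {47}, so x IS a limit point.
  x = 48: opens ∋ x are {44, 45, 46, 47, 48}; each meets A ∖ {48}, so x IS a limit point.
Collecting: A' = {44, 45, 46, 47, 48}.


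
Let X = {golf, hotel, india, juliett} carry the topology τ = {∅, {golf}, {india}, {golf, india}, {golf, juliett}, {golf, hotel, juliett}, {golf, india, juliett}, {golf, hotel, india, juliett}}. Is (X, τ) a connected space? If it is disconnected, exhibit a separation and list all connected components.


(X, τ) is disconnected; components = [{india}, {golf, hotel, juliett}].

Find clopen sets (U ∈ τ with X ∖ U ∈ τ):
  U = ∅, X ∖ U = {golf, hotel, india, juliett} — both open, so U is clopen.
  U = {india}, X ∖ U = {golf, hotel, juliett} — both open, so U is clopen.
  U = {golf, hotel, juliett}, X ∖ U = {india} — both open, so U is clopen.
  U = {golf, hotel, india, juliett}, X ∖ U = ∅ — both open, so U is clopen.
Nontrivial clopen(s) exist: e.g. {golf, hotel, juliett}. So (X, τ) is disconnected.
Compute connected components by grouping points that agree on all clopens:
  component: {india}
  component: {golf, hotel, juliett}


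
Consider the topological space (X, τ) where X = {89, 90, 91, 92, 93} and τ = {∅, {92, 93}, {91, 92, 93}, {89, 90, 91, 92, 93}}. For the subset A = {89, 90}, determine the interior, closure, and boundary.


int(A) = ∅, cl(A) = {89, 90}, ∂A = {89, 90}.

Closed sets in (X, τ) are complements of opens:
  closed(X, τ) = {∅, {89, 90}, {89, 90, 91}, {89, 90, 91, 92, 93}}.
int(A) = ⋃ {U ∈ τ : U ⊆ A}. Opens contained in A: ∅.
Taking the union of these: int(A) = ∅.
cl(A) = ⋂ {C closed : A ⊆ C}. Closed sets containing A: {89, 90}, {89, 90, 91}, {89, 90, 91, 92, 93}.
Intersecting these: cl(A) = {89, 90}.
∂A = cl(A) ∖ int(A) = {89, 90} ∖ ∅ = {89, 90}.


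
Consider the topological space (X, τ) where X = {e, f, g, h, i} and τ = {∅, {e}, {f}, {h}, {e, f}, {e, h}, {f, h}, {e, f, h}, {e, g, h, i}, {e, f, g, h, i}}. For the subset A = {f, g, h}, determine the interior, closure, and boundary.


int(A) = {f, h}, cl(A) = {f, g, h, i}, ∂A = {g, i}.

Closed sets in (X, τ) are complements of opens:
  closed(X, τ) = {∅, {f}, {g, i}, {e, g, i}, {f, g, i}, {g, h, i}, {e, f, g, i}, {e, g, h, i}, {f, g, h, i}, {e, f, g, h, i}}.
int(A) = ⋃ {U ∈ τ : U ⊆ A}. Opens contained in A: ∅, {f}, {h}, {f, h}.
Taking the union of these: int(A) = {f, h}.
cl(A) = ⋂ {C closed : A ⊆ C}. Closed sets containing A: {f, g, h, i}, {e, f, g, h, i}.
Intersecting these: cl(A) = {f, g, h, i}.
∂A = cl(A) ∖ int(A) = {f, g, h, i} ∖ {f, h} = {g, i}.


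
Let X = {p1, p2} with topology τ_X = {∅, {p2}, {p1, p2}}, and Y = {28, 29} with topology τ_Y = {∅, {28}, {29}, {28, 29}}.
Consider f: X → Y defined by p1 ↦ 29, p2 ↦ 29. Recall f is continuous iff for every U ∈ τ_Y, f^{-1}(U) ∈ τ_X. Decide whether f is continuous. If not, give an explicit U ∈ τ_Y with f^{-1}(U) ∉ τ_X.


f IS continuous.

Compute f^{-1}(U) for each U ∈ τ_Y:
  U = ∅: f^{-1}(U) = ∅ ∈ τ_X ✓.
  U = {28}: f^{-1}(U) = ∅ ∈ τ_X ✓.
  U = {29}: f^{-1}(U) = {p1, p2} ∈ τ_X ✓.
  U = {28, 29}: f^{-1}(U) = {p1, p2} ∈ τ_X ✓.
Every preimage lies in τ_X, so f IS continuous.


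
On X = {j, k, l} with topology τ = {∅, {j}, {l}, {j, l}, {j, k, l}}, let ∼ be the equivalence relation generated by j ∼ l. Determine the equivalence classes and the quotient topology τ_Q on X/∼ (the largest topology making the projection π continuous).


X/∼ = {[j=l], [k]}; |τ_Q| = 3.

Equivalence classes: [j=l], [k].
Quotient map π: X → X/∼ sends j ↦ [j=l], k ↦ [k], l ↦ [j=l].
For each subset V ⊆ X/∼, compute π^{-1}(V) ⊆ X and check whether π^{-1}(V) ∈ τ. V is open in τ_Q iff π^{-1}(V) ∈ τ.
  V = {}: π^{-1}(V) = ∅ ∈ τ ✓.
  V = {[j=l]}: π^{-1}(V) = {j, l} ∈ τ ✓.
  V = {[k]}: π^{-1}(V) = {k} ∉ τ ✗.
  V = {[j=l], [k]}: π^{-1}(V) = {j, k, l} ∈ τ ✓.
Open sets in the quotient: τ_Q = {{}, {[j=l]}, {[j=l], [k]}} (3 elements).


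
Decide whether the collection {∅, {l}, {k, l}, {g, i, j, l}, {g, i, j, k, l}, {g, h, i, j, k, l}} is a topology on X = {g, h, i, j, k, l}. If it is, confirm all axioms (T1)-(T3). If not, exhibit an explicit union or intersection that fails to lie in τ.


τ IS a topology on X.

Axiom (T1): ∅ ∈ τ? Yes; X ∈ τ? Yes.
Axiom (T2/T3): check pairwise unions and intersections of members of τ.
All pairwise intersections and unions checked — each lies in τ. Therefore τ satisfies (T1), (T2), (T3): it IS a topology on X.


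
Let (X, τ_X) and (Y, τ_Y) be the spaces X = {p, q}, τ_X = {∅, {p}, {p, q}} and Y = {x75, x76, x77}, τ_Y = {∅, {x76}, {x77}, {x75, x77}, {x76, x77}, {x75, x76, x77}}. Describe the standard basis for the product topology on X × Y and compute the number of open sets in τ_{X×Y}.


Basis B = {∅ × ∅, {p} × {x76}, {p} × {x77}, {p} × {x75, x77}, {p} × {x76, x77}, {p, q} × {x76}, {p, q} × {x77}, {p} × {x75, x76, x77}, {p, q} × {x75, x77}, {p, q} × {x76, x77}, {p, q} × {x75, x76, x77}}; |τ_{X×Y}| = 18.

Enumerate products U × V with U ∈ τ_X, V ∈ τ_Y (deduplicated):
  ∅ × ∅ = {} (∅)
  {p} × {x76} = {(p,x76)}
  {p} × {x77} = {(p,x77)}
  {p} × {x75, x77} = {(p,x75), (p,x77)}
  {p} × {x76, x77} = {(p,x76), (p,x77)}
  {p, q} × {x76} = {(p,x76), (q,x76)}
  {p, q} × {x77} = {(p,x77), (q,x77)}
  {p} × {x75, x76, x77} = {(p,x75), (p,x76), (p,x77)}
  {p, q} × {x75, x77} = {(p,x75), (p,x77), (q,x75), (q,x77)}
  {p, q} × {x76, x77} = {(p,x76), (p,x77), (q,x76), (q,x77)}
  {p, q} × {x75, x76, x77} = {(p,x75), (p,x76), (p,x77), (q,x75), (q,x76), (q,x77)}
These 11 distinct sets form the basis B.
Close under arbitrary unions to get τ_{X×Y}; counting gives |τ_{X×Y}| = 18.


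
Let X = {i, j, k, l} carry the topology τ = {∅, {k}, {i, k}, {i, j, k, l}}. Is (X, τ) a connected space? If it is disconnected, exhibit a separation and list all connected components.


(X, τ) is connected.

Find clopen sets (U ∈ τ with X ∖ U ∈ τ):
  U = ∅, X ∖ U = {i, j, k, l} — both open, so U is clopen.
  U = {i, j, k, l}, X ∖ U = ∅ — both open, so U is clopen.
Only trivial clopens (∅ and X) exist, so (X, τ) is connected.
Compute connected components by grouping points that agree on all clopens:
  component: {i, j, k, l}


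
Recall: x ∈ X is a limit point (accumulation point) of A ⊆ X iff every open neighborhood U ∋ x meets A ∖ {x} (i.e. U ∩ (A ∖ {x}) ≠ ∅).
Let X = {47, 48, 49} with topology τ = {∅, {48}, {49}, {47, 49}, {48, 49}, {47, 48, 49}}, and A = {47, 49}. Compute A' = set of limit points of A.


A' = {47}

For each x ∈ X, list the open sets U ∈ τ with x ∈ U, then check whether U ∩ (A ∖ {x}) ≠ ∅ for every such U.
  x = 47: opens ∋ x are {47, 49}, {47, 48, 49}; each meets A ∖ {47}, so x IS a limit point.
  x = 48: open {48} ∋ x has {48} ∩ (A ∖ {48}) = ∅, so x is NOT a limit point.
  x = 49: open {49} ∋ x has {49} ∩ (A ∖ {49}) = ∅, so x is NOT a limit point.
Collecting: A' = {47}.


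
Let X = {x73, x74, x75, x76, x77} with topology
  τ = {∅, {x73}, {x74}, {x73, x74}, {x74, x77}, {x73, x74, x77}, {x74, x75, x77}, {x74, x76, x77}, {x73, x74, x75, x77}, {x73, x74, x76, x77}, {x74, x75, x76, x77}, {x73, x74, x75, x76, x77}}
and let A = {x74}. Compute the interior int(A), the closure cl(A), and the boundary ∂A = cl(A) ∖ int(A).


int(A) = {x74}, cl(A) = {x74, x75, x76, x77}, ∂A = {x75, x76, x77}.

Closed sets in (X, τ) are complements of opens:
  closed(X, τ) = {∅, {x73}, {x75}, {x76}, {x73, x75}, {x73, x76}, {x75, x76}, {x73, x75, x76}, {x75, x76, x77}, {x73, x75, x76, x77}, {x74, x75, x76, x77}, {x73, x74, x75, x76, x77}}.
int(A) = ⋃ {U ∈ τ : U ⊆ A}. Opens contained in A: ∅, {x74}.
Taking the union of these: int(A) = {x74}.
cl(A) = ⋂ {C closed : A ⊆ C}. Closed sets containing A: {x74, x75, x76, x77}, {x73, x74, x75, x76, x77}.
Intersecting these: cl(A) = {x74, x75, x76, x77}.
∂A = cl(A) ∖ int(A) = {x74, x75, x76, x77} ∖ {x74} = {x75, x76, x77}.


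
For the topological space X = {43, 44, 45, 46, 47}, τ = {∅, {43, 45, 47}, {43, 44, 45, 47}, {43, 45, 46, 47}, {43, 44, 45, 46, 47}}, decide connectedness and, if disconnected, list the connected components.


(X, τ) is connected.

Find clopen sets (U ∈ τ with X ∖ U ∈ τ):
  U = ∅, X ∖ U = {43, 44, 45, 46, 47} — both open, so U is clopen.
  U = {43, 44, 45, 46, 47}, X ∖ U = ∅ — both open, so U is clopen.
Only trivial clopens (∅ and X) exist, so (X, τ) is connected.
Compute connected components by grouping points that agree on all clopens:
  component: {43, 44, 45, 46, 47}


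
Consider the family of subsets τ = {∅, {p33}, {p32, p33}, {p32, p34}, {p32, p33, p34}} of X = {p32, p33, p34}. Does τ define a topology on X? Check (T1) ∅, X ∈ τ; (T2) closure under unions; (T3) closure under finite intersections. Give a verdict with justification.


τ is NOT a topology on X.

Axiom (T1): ∅ ∈ τ? Yes; X ∈ τ? Yes.
Axiom (T2/T3): check pairwise unions and intersections of members of τ.
Counterexample for (T3): {p32, p33} ∩ {p32, p34} = {p32} ∉ τ. Therefore τ is NOT a topology.


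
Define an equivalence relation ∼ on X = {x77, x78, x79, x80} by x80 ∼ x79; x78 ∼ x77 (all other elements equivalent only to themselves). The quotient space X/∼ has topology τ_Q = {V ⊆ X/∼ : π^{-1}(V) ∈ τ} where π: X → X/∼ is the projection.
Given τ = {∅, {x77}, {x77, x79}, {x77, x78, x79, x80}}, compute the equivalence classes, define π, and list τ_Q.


X/∼ = {[x77=x78], [x79=x80]}; |τ_Q| = 2.

Equivalence classes: [x77=x78], [x79=x80].
Quotient map π: X → X/∼ sends x77 ↦ [x77=x78], x78 ↦ [x77=x78], x79 ↦ [x79=x80], x80 ↦ [x79=x80].
For each subset V ⊆ X/∼, compute π^{-1}(V) ⊆ X and check whether π^{-1}(V) ∈ τ. V is open in τ_Q iff π^{-1}(V) ∈ τ.
  V = {}: π^{-1}(V) = ∅ ∈ τ ✓.
  V = {[x77=x78]}: π^{-1}(V) = {x77, x78} ∉ τ ✗.
  V = {[x79=x80]}: π^{-1}(V) = {x79, x80} ∉ τ ✗.
  V = {[x77=x78], [x79=x80]}: π^{-1}(V) = {x77, x78, x79, x80} ∈ τ ✓.
Open sets in the quotient: τ_Q = {{}, {[x77=x78], [x79=x80]}} (2 elements).


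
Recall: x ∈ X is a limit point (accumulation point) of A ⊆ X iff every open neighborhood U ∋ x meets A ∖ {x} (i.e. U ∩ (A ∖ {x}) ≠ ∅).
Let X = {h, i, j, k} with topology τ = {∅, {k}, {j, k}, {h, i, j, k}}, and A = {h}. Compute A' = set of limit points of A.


A' = {i}

For each x ∈ X, list the open sets U ∈ τ with x ∈ U, then check whether U ∩ (A ∖ {x}) ≠ ∅ for every such U.
  x = h: open {h, i, j, k} ∋ x has {h, i, j, k} ∩ (A ∖ {h}) = ∅, so x is NOT a limit point.
  x = i: opens ∋ x are {h, i, j, k}; each meets A ∖ {i}, so x IS a limit point.
  x = j: open {j, k} ∋ x has {j, k} ∩ (A ∖ {j}) = ∅, so x is NOT a limit point.
  x = k: open {k} ∋ x has {k} ∩ (A ∖ {k}) = ∅, so x is NOT a limit point.
Collecting: A' = {i}.


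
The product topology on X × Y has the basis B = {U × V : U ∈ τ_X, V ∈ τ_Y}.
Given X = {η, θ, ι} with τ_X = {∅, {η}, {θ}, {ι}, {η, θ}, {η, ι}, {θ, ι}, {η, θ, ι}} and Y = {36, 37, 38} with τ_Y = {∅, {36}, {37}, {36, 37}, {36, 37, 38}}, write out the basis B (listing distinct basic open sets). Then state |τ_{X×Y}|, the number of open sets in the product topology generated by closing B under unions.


Basis B = {∅ × ∅, {η} × {36}, {η} × {37}, {θ} × {36}, {θ} × {37}, {ι} × {36}, {ι} × {37}, {η} × {36, 37}, {η, θ} × {36}, {η, ι} × {36}, {η, θ} × {37}, {η, ι} × {37}, {θ} × {36, 37}, {θ, ι} × {36}, {θ, ι} × {37}, {ι} × {36, 37}, {η} × {36, 37, 38}, {η, θ, ι} × {36}, {η, θ, ι} × {37}, {θ} × {36, 37, 38}, {ι} × {36, 37, 38}, {η, θ} × {36, 37}, {η, ι} × {36, 37}, {θ, ι} × {36, 37}, {η, θ} × {36, 37, 38}, {η, ι} × {36, 37, 38}, {η, θ, ι} × {36, 37}, {θ, ι} × {36, 37, 38}, {η, θ, ι} × {36, 37, 38}}; |τ_{X×Y}| = 125.

Enumerate products U × V with U ∈ τ_X, V ∈ τ_Y (deduplicated):
  ∅ × ∅ = {} (∅)
  {η} × {36} = {(η,36)}
  {η} × {37} = {(η,37)}
  {θ} × {36} = {(θ,36)}
  {θ} × {37} = {(θ,37)}
  {ι} × {36} = {(ι,36)}
  {ι} × {37} = {(ι,37)}
  {η} × {36, 37} = {(η,36), (η,37)}
  {η, θ} × {36} = {(η,36), (θ,36)}
  {η, ι} × {36} = {(η,36), (ι,36)}
  {η, θ} × {37} = {(η,37), (θ,37)}
  {η, ι} × {37} = {(η,37), (ι,37)}
  {θ} × {36, 37} = {(θ,36), (θ,37)}
  {θ, ι} × {36} = {(θ,36), (ι,36)}
  {θ, ι} × {37} = {(θ,37), (ι,37)}
  {ι} × {36, 37} = {(ι,36), (ι,37)}
  {η} × {36, 37, 38} = {(η,36), (η,37), (η,38)}
  {η, θ, ι} × {36} = {(η,36), (θ,36), (ι,36)}
  {η, θ, ι} × {37} = {(η,37), (θ,37), (ι,37)}
  {θ} × {36, 37, 38} = {(θ,36), (θ,37), (θ,38)}
  {ι} × {36, 37, 38} = {(ι,36), (ι,37), (ι,38)}
  {η, θ} × {36, 37} = {(η,36), (η,37), (θ,36), (θ,37)}
  {η, ι} × {36, 37} = {(η,36), (η,37), (ι,36), (ι,37)}
  {θ, ι} × {36, 37} = {(θ,36), (θ,37), (ι,36), (ι,37)}
  {η, θ} × {36, 37, 38} = {(η,36), (η,37), (η,38), (θ,36), (θ,37), (θ,38)}
  {η, ι} × {36, 37, 38} = {(η,36), (η,37), (η,38), (ι,36), (ι,37), (ι,38)}
  {η, θ, ι} × {36, 37} = {(η,36), (η,37), (θ,36), (θ,37), (ι,36), (ι,37)}
  {θ, ι} × {36, 37, 38} = {(θ,36), (θ,37), (θ,38), (ι,36), (ι,37), (ι,38)}
  {η, θ, ι} × {36, 37, 38} = {(η,36), (η,37), (η,38), (θ,36), (θ,37), (θ,38), (ι,36), (ι,37), (ι,38)}
These 29 distinct sets form the basis B.
Close under arbitrary unions to get τ_{X×Y}; counting gives |τ_{X×Y}| = 125.


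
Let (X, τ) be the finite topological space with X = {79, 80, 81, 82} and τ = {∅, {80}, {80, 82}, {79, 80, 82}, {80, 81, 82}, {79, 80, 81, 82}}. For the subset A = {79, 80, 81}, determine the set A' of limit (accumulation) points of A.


A' = {79, 81, 82}

For each x ∈ X, list the open sets U ∈ τ with x ∈ U, then check whether U ∩ (A ∖ {x}) ≠ ∅ for every such U.
  x = 79: opens ∋ x are {79, 80, 82}, {79, 80, 81, 82}; each meets A ∖ {79}, so x IS a limit point.
  x = 80: open {80} ∋ x has {80} ∩ (A ∖ {80}) = ∅, so x is NOT a limit point.
  x = 81: opens ∋ x are {80, 81, 82}, {79, 80, 81, 82}; each meets A ∖ {81}, so x IS a limit point.
  x = 82: opens ∋ x are {80, 82}, {79, 80, 82}, {80, 81, 82}, {79, 80, 81, 82}; each meets A ∖ {82}, so x IS a limit point.
Collecting: A' = {79, 81, 82}.


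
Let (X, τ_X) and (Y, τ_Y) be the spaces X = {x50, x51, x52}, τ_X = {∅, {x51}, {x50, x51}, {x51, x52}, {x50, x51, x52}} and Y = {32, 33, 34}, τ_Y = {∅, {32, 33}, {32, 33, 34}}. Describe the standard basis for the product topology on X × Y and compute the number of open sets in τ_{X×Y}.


Basis B = {∅ × ∅, {x51} × {32, 33}, {x51} × {32, 33, 34}, {x50, x51} × {32, 33}, {x51, x52} × {32, 33}, {x50, x51} × {32, 33, 34}, {x50, x51, x52} × {32, 33}, {x51, x52} × {32, 33, 34}, {x50, x51, x52} × {32, 33, 34}}; |τ_{X×Y}| = 14.

Enumerate products U × V with U ∈ τ_X, V ∈ τ_Y (deduplicated):
  ∅ × ∅ = {} (∅)
  {x51} × {32, 33} = {(x51,32), (x51,33)}
  {x51} × {32, 33, 34} = {(x51,32), (x51,33), (x51,34)}
  {x50, x51} × {32, 33} = {(x50,32), (x50,33), (x51,32), (x51,33)}
  {x51, x52} × {32, 33} = {(x51,32), (x51,33), (x52,32), (x52,33)}
  {x50, x51} × {32, 33, 34} = {(x50,32), (x50,33), (x50,34), (x51,32), (x51,33), (x51,34)}
  {x50, x51, x52} × {32, 33} = {(x50,32), (x50,33), (x51,32), (x51,33), (x52,32), (x52,33)}
  {x51, x52} × {32, 33, 34} = {(x51,32), (x51,33), (x51,34), (x52,32), (x52,33), (x52,34)}
  {x50, x51, x52} × {32, 33, 34} = {(x50,32), (x50,33), (x50,34), (x51,32), (x51,33), (x51,34), (x52,32), (x52,33), (x52,34)}
These 9 distinct sets form the basis B.
Close under arbitrary unions to get τ_{X×Y}; counting gives |τ_{X×Y}| = 14.


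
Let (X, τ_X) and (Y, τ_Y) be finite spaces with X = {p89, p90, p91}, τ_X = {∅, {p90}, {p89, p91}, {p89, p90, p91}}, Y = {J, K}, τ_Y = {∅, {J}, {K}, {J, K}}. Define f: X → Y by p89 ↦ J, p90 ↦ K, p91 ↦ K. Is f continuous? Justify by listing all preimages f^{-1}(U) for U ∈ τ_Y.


f is NOT continuous.

Compute f^{-1}(U) for each U ∈ τ_Y:
  U = ∅: f^{-1}(U) = ∅ ∈ τ_X ✓.
  U = {J}: f^{-1}(U) = {p89} ∉ τ_X ✗.
  U = {K}: f^{-1}(U) = {p90, p91} ∉ τ_X ✗.
  U = {J, K}: f^{-1}(U) = {p89, p90, p91} ∈ τ_X ✓.
Found U = {J} with f^{-1}(U) = {p89} not in τ_X. Therefore f is NOT continuous.


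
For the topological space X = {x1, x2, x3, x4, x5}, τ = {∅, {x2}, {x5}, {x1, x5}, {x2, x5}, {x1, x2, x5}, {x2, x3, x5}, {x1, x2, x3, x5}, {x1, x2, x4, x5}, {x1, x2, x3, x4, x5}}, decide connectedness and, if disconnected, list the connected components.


(X, τ) is connected.

Find clopen sets (U ∈ τ with X ∖ U ∈ τ):
  U = ∅, X ∖ U = {x1, x2, x3, x4, x5} — both open, so U is clopen.
  U = {x1, x2, x3, x4, x5}, X ∖ U = ∅ — both open, so U is clopen.
Only trivial clopens (∅ and X) exist, so (X, τ) is connected.
Compute connected components by grouping points that agree on all clopens:
  component: {x1, x2, x3, x4, x5}


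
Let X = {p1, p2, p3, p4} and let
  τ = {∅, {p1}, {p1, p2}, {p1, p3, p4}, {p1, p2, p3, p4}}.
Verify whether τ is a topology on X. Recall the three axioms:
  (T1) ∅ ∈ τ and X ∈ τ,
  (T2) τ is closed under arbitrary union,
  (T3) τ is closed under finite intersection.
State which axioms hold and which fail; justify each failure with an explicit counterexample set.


τ IS a topology on X.

Axiom (T1): ∅ ∈ τ? Yes; X ∈ τ? Yes.
Axiom (T2/T3): check pairwise unions and intersections of members of τ.
All pairwise intersections and unions checked — each lies in τ. Therefore τ satisfies (T1), (T2), (T3): it IS a topology on X.


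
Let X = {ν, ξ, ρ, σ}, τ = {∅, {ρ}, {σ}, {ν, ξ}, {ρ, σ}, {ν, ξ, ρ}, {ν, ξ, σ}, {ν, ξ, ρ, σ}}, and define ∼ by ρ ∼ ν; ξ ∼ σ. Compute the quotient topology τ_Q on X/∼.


X/∼ = {[ν=ρ], [ξ=σ]}; |τ_Q| = 2.

Equivalence classes: [ν=ρ], [ξ=σ].
Quotient map π: X → X/∼ sends ν ↦ [ν=ρ], ξ ↦ [ξ=σ], ρ ↦ [ν=ρ], σ ↦ [ξ=σ].
For each subset V ⊆ X/∼, compute π^{-1}(V) ⊆ X and check whether π^{-1}(V) ∈ τ. V is open in τ_Q iff π^{-1}(V) ∈ τ.
  V = {}: π^{-1}(V) = ∅ ∈ τ ✓.
  V = {[ν=ρ]}: π^{-1}(V) = {ν, ρ} ∉ τ ✗.
  V = {[ξ=σ]}: π^{-1}(V) = {ξ, σ} ∉ τ ✗.
  V = {[ν=ρ], [ξ=σ]}: π^{-1}(V) = {ν, ξ, ρ, σ} ∈ τ ✓.
Open sets in the quotient: τ_Q = {{}, {[ν=ρ], [ξ=σ]}} (2 elements).


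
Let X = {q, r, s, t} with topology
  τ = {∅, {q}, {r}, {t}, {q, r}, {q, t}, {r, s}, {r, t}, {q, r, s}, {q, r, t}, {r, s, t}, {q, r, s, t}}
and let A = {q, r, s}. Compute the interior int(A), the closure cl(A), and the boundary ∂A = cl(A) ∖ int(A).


int(A) = {q, r, s}, cl(A) = {q, r, s}, ∂A = ∅.

Closed sets in (X, τ) are complements of opens:
  closed(X, τ) = {∅, {q}, {s}, {t}, {q, s}, {q, t}, {r, s}, {s, t}, {q, r, s}, {q, s, t}, {r, s, t}, {q, r, s, t}}.
int(A) = ⋃ {U ∈ τ : U ⊆ A}. Opens contained in A: ∅, {q}, {r}, {q, r}, {r, s}, {q, r, s}.
Taking the union of these: int(A) = {q, r, s}.
cl(A) = ⋂ {C closed : A ⊆ C}. Closed sets containing A: {q, r, s}, {q, r, s, t}.
Intersecting these: cl(A) = {q, r, s}.
∂A = cl(A) ∖ int(A) = {q, r, s} ∖ {q, r, s} = ∅.


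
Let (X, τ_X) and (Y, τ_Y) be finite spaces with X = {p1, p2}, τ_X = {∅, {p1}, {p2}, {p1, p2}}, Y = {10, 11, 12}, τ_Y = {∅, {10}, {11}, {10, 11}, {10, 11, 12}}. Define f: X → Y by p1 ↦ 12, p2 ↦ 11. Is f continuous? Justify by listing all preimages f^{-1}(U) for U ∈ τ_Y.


f IS continuous.

Compute f^{-1}(U) for each U ∈ τ_Y:
  U = ∅: f^{-1}(U) = ∅ ∈ τ_X ✓.
  U = {10}: f^{-1}(U) = ∅ ∈ τ_X ✓.
  U = {11}: f^{-1}(U) = {p2} ∈ τ_X ✓.
  U = {10, 11}: f^{-1}(U) = {p2} ∈ τ_X ✓.
  U = {10, 11, 12}: f^{-1}(U) = {p1, p2} ∈ τ_X ✓.
Every preimage lies in τ_X, so f IS continuous.


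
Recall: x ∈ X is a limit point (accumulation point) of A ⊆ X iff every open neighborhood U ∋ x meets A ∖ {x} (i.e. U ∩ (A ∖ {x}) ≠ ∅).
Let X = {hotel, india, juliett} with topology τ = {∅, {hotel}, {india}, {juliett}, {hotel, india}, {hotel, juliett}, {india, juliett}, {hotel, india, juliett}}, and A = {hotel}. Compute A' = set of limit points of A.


A' = ∅

For each x ∈ X, list the open sets U ∈ τ with x ∈ U, then check whether U ∩ (A ∖ {x}) ≠ ∅ for every such U.
  x = hotel: open {hotel} ∋ x has {hotel} ∩ (A ∖ {hotel}) = ∅, so x is NOT a limit point.
  x = india: open {india} ∋ x has {india} ∩ (A ∖ {india}) = ∅, so x is NOT a limit point.
  x = juliett: open {juliett} ∋ x has {juliett} ∩ (A ∖ {juliett}) = ∅, so x is NOT a limit point.
Collecting: A' = ∅.


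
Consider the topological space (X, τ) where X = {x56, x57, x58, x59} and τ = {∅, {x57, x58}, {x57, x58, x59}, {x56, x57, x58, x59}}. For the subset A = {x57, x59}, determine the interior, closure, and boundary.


int(A) = ∅, cl(A) = {x56, x57, x58, x59}, ∂A = {x56, x57, x58, x59}.

Closed sets in (X, τ) are complements of opens:
  closed(X, τ) = {∅, {x56}, {x56, x59}, {x56, x57, x58, x59}}.
int(A) = ⋃ {U ∈ τ : U ⊆ A}. Opens contained in A: ∅.
Taking the union of these: int(A) = ∅.
cl(A) = ⋂ {C closed : A ⊆ C}. Closed sets containing A: {x56, x57, x58, x59}.
Intersecting these: cl(A) = {x56, x57, x58, x59}.
∂A = cl(A) ∖ int(A) = {x56, x57, x58, x59} ∖ ∅ = {x56, x57, x58, x59}.


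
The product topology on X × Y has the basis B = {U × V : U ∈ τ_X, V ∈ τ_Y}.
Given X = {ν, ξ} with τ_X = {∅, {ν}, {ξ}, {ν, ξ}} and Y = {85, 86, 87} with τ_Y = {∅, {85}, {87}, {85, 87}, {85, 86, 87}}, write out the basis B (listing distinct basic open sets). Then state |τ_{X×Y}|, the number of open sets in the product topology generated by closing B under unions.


Basis B = {∅ × ∅, {ν} × {85}, {ν} × {87}, {ξ} × {85}, {ξ} × {87}, {ν} × {85, 87}, {ν, ξ} × {85}, {ν, ξ} × {87}, {ξ} × {85, 87}, {ν} × {85, 86, 87}, {ξ} × {85, 86, 87}, {ν, ξ} × {85, 87}, {ν, ξ} × {85, 86, 87}}; |τ_{X×Y}| = 25.

Enumerate products U × V with U ∈ τ_X, V ∈ τ_Y (deduplicated):
  ∅ × ∅ = {} (∅)
  {ν} × {85} = {(ν,85)}
  {ν} × {87} = {(ν,87)}
  {ξ} × {85} = {(ξ,85)}
  {ξ} × {87} = {(ξ,87)}
  {ν} × {85, 87} = {(ν,85), (ν,87)}
  {ν, ξ} × {85} = {(ν,85), (ξ,85)}
  {ν, ξ} × {87} = {(ν,87), (ξ,87)}
  {ξ} × {85, 87} = {(ξ,85), (ξ,87)}
  {ν} × {85, 86, 87} = {(ν,85), (ν,86), (ν,87)}
  {ξ} × {85, 86, 87} = {(ξ,85), (ξ,86), (ξ,87)}
  {ν, ξ} × {85, 87} = {(ν,85), (ν,87), (ξ,85), (ξ,87)}
  {ν, ξ} × {85, 86, 87} = {(ν,85), (ν,86), (ν,87), (ξ,85), (ξ,86), (ξ,87)}
These 13 distinct sets form the basis B.
Close under arbitrary unions to get τ_{X×Y}; counting gives |τ_{X×Y}| = 25.


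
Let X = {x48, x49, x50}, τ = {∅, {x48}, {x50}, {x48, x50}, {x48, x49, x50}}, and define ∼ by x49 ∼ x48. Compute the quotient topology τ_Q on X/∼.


X/∼ = {[x48=x49], [x50]}; |τ_Q| = 3.

Equivalence classes: [x48=x49], [x50].
Quotient map π: X → X/∼ sends x48 ↦ [x48=x49], x49 ↦ [x48=x49], x50 ↦ [x50].
For each subset V ⊆ X/∼, compute π^{-1}(V) ⊆ X and check whether π^{-1}(V) ∈ τ. V is open in τ_Q iff π^{-1}(V) ∈ τ.
  V = {}: π^{-1}(V) = ∅ ∈ τ ✓.
  V = {[x48=x49]}: π^{-1}(V) = {x48, x49} ∉ τ ✗.
  V = {[x50]}: π^{-1}(V) = {x50} ∈ τ ✓.
  V = {[x48=x49], [x50]}: π^{-1}(V) = {x48, x49, x50} ∈ τ ✓.
Open sets in the quotient: τ_Q = {{}, {[x50]}, {[x48=x49], [x50]}} (3 elements).


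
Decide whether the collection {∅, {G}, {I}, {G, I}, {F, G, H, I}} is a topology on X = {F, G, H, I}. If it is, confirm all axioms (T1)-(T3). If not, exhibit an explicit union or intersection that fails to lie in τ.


τ IS a topology on X.

Axiom (T1): ∅ ∈ τ? Yes; X ∈ τ? Yes.
Axiom (T2/T3): check pairwise unions and intersections of members of τ.
All pairwise intersections and unions checked — each lies in τ. Therefore τ satisfies (T1), (T2), (T3): it IS a topology on X.


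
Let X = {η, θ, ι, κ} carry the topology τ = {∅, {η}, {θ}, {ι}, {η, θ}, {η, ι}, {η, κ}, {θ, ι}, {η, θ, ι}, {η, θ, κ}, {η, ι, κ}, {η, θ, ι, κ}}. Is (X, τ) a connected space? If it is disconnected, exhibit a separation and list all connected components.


(X, τ) is disconnected; components = [{θ}, {ι}, {η, κ}].

Find clopen sets (U ∈ τ with X ∖ U ∈ τ):
  U = ∅, X ∖ U = {η, θ, ι, κ} — both open, so U is clopen.
  U = {θ}, X ∖ U = {η, ι, κ} — both open, so U is clopen.
  U = {ι}, X ∖ U = {η, θ, κ} — both open, so U is clopen.
  U = {η, κ}, X ∖ U = {θ, ι} — both open, so U is clopen.
  U = {θ, ι}, X ∖ U = {η, κ} — both open, so U is clopen.
  U = {η, θ, κ}, X ∖ U = {ι} — both open, so U is clopen.
  U = {η, ι, κ}, X ∖ U = {θ} — both open, so U is clopen.
  U = {η, θ, ι, κ}, X ∖ U = ∅ — both open, so U is clopen.
Nontrivial clopen(s) exist: e.g. {θ, ι}. So (X, τ) is disconnected.
Compute connected components by grouping points that agree on all clopens:
  component: {θ}
  component: {ι}
  component: {η, κ}


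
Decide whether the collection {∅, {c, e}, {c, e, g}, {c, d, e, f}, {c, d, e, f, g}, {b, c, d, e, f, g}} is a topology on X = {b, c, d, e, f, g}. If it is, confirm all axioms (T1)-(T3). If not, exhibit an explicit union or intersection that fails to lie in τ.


τ IS a topology on X.

Axiom (T1): ∅ ∈ τ? Yes; X ∈ τ? Yes.
Axiom (T2/T3): check pairwise unions and intersections of members of τ.
All pairwise intersections and unions checked — each lies in τ. Therefore τ satisfies (T1), (T2), (T3): it IS a topology on X.


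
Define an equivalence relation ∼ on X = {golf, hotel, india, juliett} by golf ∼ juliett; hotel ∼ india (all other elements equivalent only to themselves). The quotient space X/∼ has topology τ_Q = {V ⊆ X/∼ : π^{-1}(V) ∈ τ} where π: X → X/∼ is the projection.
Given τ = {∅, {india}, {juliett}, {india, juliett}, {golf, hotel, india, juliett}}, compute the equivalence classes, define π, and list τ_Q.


X/∼ = {[golf=juliett], [hotel=india]}; |τ_Q| = 2.

Equivalence classes: [golf=juliett], [hotel=india].
Quotient map π: X → X/∼ sends golf ↦ [golf=juliett], hotel ↦ [hotel=india], india ↦ [hotel=india], juliett ↦ [golf=juliett].
For each subset V ⊆ X/∼, compute π^{-1}(V) ⊆ X and check whether π^{-1}(V) ∈ τ. V is open in τ_Q iff π^{-1}(V) ∈ τ.
  V = {}: π^{-1}(V) = ∅ ∈ τ ✓.
  V = {[golf=juliett]}: π^{-1}(V) = {golf, juliett} ∉ τ ✗.
  V = {[hotel=india]}: π^{-1}(V) = {hotel, india} ∉ τ ✗.
  V = {[golf=juliett], [hotel=india]}: π^{-1}(V) = {golf, hotel, india, juliett} ∈ τ ✓.
Open sets in the quotient: τ_Q = {{}, {[golf=juliett], [hotel=india]}} (2 elements).


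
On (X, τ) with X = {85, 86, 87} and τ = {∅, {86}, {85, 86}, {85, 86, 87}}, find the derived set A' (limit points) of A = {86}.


A' = {85, 87}

For each x ∈ X, list the open sets U ∈ τ with x ∈ U, then check whether U ∩ (A ∖ {x}) ≠ ∅ for every such U.
  x = 85: opens ∋ x are {85, 86}, {85, 86, 87}; each meets A ∖ {85}, so x IS a limit point.
  x = 86: open {86} ∋ x has {86} ∩ (A ∖ {86}) = ∅, so x is NOT a limit point.
  x = 87: opens ∋ x are {85, 86, 87}; each meets A ∖ {87}, so x IS a limit point.
Collecting: A' = {85, 87}.


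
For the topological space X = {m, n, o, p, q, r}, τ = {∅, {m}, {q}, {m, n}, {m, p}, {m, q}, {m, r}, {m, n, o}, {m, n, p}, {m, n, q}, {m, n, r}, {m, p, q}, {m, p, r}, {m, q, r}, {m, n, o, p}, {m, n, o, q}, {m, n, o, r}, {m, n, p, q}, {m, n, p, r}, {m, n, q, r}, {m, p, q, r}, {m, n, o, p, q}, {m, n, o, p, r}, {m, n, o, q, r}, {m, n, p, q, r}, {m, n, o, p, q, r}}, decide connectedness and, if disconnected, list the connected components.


(X, τ) is disconnected; components = [{q}, {m, n, o, p, r}].

Find clopen sets (U ∈ τ with X ∖ U ∈ τ):
  U = ∅, X ∖ U = {m, n, o, p, q, r} — both open, so U is clopen.
  U = {q}, X ∖ U = {m, n, o, p, r} — both open, so U is clopen.
  U = {m, n, o, p, r}, X ∖ U = {q} — both open, so U is clopen.
  U = {m, n, o, p, q, r}, X ∖ U = ∅ — both open, so U is clopen.
Nontrivial clopen(s) exist: e.g. {m, n, o, p, r}. So (X, τ) is disconnected.
Compute connected components by grouping points that agree on all clopens:
  component: {q}
  component: {m, n, o, p, r}
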